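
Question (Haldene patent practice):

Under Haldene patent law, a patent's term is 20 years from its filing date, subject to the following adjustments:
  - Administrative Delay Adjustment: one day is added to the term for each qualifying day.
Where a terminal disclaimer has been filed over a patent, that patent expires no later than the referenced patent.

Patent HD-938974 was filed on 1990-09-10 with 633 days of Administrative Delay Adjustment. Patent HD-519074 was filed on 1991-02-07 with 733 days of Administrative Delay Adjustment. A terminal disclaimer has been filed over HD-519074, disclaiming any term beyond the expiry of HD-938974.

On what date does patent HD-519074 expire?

Natural term of HD-519074:
  Base: filing + 20 years → 7 February 2011.
  Administrative Delay Adjustment: +733 days → 9 February 2013.
Expiry of referenced patent HD-938974:
  Base: filing + 20 years → 10 September 2010.
  Administrative Delay Adjustment: +633 days → 4 June 2012.
Terminal disclaimer: HD-519074 expires on the earlier of 9 February 2013 and 4 June 2012.

2012-06-04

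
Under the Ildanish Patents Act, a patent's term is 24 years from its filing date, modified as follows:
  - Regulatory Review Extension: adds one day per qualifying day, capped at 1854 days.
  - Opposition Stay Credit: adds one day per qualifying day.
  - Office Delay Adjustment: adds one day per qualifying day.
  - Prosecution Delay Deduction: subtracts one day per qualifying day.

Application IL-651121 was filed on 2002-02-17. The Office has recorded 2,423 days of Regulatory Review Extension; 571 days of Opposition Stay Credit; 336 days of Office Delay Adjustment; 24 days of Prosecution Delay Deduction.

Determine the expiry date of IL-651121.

2033-08-16

Base term: filing date + 24 years → 17 February 2026.
Regulatory Review Extension: 2423 days claimed exceeds the 1854-day cap, so +1854 days → 17 March 2031.
Opposition Stay Credit: +571 days → 8 October 2032.
Office Delay Adjustment: +336 days → 9 September 2033.
Prosecution Delay Deduction: −24 days → 16 August 2033.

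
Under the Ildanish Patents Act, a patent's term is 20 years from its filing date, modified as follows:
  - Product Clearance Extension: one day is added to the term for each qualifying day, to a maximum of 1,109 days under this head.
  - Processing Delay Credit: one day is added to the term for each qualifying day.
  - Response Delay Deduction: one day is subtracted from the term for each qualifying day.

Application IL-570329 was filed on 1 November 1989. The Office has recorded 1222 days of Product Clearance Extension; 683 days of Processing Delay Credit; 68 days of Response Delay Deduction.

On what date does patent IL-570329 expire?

2014-07-22

Base term: filing date + 20 years → 1 November 2009.
Product Clearance Extension: 1222 days claimed exceeds the 1109-day cap, so +1109 days → 14 November 2012.
Processing Delay Credit: +683 days → 28 September 2014.
Response Delay Deduction: −68 days → 22 July 2014.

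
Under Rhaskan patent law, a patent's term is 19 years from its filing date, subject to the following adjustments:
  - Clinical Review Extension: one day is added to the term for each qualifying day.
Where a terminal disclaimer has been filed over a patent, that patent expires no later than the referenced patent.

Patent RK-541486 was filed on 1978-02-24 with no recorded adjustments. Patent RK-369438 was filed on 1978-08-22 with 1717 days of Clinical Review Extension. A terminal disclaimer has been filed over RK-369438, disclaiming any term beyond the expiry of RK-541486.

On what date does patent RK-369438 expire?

February 24, 1997

Natural term of RK-369438:
  Base: filing + 19 years → 22 August 1997.
  Clinical Review Extension: +1717 days → 5 May 2002.
Expiry of referenced patent RK-541486:
  Base: filing + 19 years → 24 February 1997.
Terminal disclaimer: RK-369438 expires on the earlier of 5 May 2002 and 24 February 1997.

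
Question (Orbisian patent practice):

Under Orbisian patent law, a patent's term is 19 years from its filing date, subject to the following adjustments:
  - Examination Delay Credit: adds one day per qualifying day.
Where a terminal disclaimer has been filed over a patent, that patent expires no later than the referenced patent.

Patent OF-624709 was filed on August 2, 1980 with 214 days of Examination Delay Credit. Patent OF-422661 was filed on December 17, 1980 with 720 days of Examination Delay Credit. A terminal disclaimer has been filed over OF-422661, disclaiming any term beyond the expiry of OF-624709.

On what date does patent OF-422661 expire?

March 3, 2000

Natural term of OF-422661:
  Base: filing + 19 years → 17 December 1999.
  Examination Delay Credit: +720 days → 6 December 2001.
Expiry of referenced patent OF-624709:
  Base: filing + 19 years → 2 August 1999.
  Examination Delay Credit: +214 days → 3 March 2000.
Terminal disclaimer: OF-422661 expires on the earlier of 6 December 2001 and 3 March 2000.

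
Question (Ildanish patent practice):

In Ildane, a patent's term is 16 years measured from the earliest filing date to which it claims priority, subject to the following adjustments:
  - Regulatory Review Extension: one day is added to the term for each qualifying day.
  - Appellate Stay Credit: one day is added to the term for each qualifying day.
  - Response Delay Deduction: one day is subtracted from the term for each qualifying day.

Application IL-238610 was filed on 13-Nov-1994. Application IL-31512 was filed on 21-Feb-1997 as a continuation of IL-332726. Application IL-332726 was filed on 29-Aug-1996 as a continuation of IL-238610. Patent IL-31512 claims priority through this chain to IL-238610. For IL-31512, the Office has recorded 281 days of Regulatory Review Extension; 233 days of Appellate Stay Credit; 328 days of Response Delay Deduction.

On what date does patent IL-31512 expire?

Earliest priority filing: 13 November 1994.
Base term: 13 November 1994 + 16 years → 13 November 2010.
Regulatory Review Extension: +281 days → 21 August 2011.
Appellate Stay Credit: +233 days → 10 April 2012.
Response Delay Deduction: −328 days → 18 May 2011.

2011-05-18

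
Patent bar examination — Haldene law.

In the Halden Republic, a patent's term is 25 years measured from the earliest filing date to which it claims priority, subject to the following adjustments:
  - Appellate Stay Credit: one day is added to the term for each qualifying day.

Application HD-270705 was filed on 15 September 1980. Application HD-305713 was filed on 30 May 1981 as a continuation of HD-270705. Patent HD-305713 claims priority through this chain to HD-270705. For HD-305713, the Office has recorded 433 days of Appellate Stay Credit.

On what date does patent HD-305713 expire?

Earliest priority filing: 15 September 1980.
Base term: 15 September 1980 + 25 years → 15 September 2005.
Appellate Stay Credit: +433 days → 22 November 2006.

2006-11-22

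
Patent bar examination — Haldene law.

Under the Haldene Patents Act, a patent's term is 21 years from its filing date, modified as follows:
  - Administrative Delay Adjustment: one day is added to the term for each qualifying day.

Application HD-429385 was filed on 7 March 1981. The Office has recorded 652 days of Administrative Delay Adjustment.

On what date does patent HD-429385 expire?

Base term: filing date + 21 years → 7 March 2002.
Administrative Delay Adjustment: +652 days → 19 December 2003.

December 19, 2003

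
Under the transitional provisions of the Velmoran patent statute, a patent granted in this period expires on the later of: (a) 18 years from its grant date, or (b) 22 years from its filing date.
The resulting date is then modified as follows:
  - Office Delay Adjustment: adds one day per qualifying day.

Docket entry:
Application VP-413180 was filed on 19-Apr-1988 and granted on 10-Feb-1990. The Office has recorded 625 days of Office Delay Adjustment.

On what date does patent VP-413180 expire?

(a) grant + 18 years → 10 February 2008.
(b) filing + 22 years → 19 April 2010.
Later of the two: 19 April 2010.
Office Delay Adjustment: +625 days → 4 January 2012.

January 4, 2012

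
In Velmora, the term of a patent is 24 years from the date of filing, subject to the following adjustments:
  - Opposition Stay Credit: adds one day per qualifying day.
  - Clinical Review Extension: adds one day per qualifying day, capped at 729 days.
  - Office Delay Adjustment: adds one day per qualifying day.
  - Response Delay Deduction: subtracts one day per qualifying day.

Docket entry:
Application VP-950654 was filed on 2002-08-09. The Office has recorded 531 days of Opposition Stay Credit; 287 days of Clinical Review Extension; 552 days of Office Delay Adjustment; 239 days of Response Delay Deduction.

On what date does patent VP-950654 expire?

2029-09-13

Base term: filing date + 24 years → 9 August 2026.
Opposition Stay Credit: +531 days → 22 January 2028.
Clinical Review Extension: 287 days (within the 729-day cap) → +287 days → 4 November 2028.
Office Delay Adjustment: +552 days → 10 May 2030.
Response Delay Deduction: −239 days → 13 September 2029.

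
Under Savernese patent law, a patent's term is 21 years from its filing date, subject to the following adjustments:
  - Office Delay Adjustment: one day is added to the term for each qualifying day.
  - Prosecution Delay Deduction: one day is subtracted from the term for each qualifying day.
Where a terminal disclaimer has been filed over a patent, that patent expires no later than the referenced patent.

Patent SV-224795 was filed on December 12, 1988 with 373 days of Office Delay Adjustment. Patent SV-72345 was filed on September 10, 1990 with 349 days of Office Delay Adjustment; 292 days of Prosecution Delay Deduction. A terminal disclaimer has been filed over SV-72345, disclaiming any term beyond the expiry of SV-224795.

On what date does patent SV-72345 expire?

Natural term of SV-72345:
  Base: filing + 21 years → 10 September 2011.
  Office Delay Adjustment: +349 days → 24 August 2012.
  Prosecution Delay Deduction: −292 days → 6 November 2011.
Expiry of referenced patent SV-224795:
  Base: filing + 21 years → 12 December 2009.
  Office Delay Adjustment: +373 days → 20 December 2010.
Terminal disclaimer: SV-72345 expires on the earlier of 6 November 2011 and 20 December 2010.

December 20, 2010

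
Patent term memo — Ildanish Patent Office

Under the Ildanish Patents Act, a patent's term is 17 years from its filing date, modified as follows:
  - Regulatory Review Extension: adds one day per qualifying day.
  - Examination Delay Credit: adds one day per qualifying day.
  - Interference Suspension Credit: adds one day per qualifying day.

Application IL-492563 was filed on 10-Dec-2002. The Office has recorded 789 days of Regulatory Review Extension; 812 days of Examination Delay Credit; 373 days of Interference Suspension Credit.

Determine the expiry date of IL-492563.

Base term: filing date + 17 years → 10 December 2019.
Regulatory Review Extension: +789 days → 6 February 2022.
Examination Delay Credit: +812 days → 28 April 2024.
Interference Suspension Credit: +373 days → 6 May 2025.

2025-05-06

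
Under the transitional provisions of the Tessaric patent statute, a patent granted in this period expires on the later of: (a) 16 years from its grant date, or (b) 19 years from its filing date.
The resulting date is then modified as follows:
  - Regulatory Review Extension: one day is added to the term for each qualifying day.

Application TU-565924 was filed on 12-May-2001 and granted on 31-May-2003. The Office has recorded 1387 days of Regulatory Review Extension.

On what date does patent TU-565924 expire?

(a) grant + 16 years → 31 May 2019.
(b) filing + 19 years → 12 May 2020.
Later of the two: 12 May 2020.
Regulatory Review Extension: +1387 days → 28 February 2024.

February 28, 2024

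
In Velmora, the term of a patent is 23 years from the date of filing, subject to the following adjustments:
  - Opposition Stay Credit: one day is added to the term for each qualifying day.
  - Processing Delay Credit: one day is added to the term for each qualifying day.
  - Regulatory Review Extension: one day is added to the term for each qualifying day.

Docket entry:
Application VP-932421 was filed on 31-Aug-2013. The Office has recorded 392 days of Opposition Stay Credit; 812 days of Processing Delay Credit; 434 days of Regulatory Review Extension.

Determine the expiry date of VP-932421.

2041-02-24

Base term: filing date + 23 years → 31 August 2036.
Opposition Stay Credit: +392 days → 27 September 2037.
Processing Delay Credit: +812 days → 18 December 2039.
Regulatory Review Extension: +434 days → 24 February 2041.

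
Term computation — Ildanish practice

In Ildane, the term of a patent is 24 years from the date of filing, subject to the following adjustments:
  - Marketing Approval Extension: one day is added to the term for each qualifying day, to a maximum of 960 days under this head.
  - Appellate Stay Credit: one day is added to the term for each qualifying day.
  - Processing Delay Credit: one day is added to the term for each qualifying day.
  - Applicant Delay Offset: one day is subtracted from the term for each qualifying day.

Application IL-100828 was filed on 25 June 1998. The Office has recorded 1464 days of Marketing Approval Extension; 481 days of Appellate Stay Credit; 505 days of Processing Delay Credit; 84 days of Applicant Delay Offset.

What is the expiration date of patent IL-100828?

Base term: filing date + 24 years → 25 June 2022.
Marketing Approval Extension: 1464 days claimed exceeds the 960-day cap, so +960 days → 9 February 2025.
Appellate Stay Credit: +481 days → 5 June 2026.
Processing Delay Credit: +505 days → 23 October 2027.
Applicant Delay Offset: −84 days → 31 July 2027.

2027-07-31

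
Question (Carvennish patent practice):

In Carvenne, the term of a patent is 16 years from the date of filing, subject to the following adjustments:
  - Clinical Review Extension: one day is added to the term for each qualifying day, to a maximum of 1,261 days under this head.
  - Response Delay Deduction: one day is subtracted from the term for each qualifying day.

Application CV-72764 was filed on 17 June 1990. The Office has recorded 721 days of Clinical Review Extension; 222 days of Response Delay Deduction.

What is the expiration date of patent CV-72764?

Base term: filing date + 16 years → 17 June 2006.
Clinical Review Extension: 721 days (within the 1261-day cap) → +721 days → 7 June 2008.
Response Delay Deduction: −222 days → 29 October 2007.

October 29, 2007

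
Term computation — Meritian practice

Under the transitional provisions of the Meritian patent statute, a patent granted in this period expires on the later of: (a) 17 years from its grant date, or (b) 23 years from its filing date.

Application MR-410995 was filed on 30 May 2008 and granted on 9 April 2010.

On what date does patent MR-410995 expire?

(a) grant + 17 years → 9 April 2027.
(b) filing + 23 years → 30 May 2031.
Later of the two: 30 May 2031.

May 30, 2031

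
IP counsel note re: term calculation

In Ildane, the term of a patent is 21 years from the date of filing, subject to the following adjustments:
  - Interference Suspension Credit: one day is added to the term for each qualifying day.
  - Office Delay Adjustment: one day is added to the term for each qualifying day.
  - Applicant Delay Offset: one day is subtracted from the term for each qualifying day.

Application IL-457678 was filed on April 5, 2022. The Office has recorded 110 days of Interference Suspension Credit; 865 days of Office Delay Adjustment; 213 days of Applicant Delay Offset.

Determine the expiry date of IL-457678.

May 6, 2045

Base term: filing date + 21 years → 5 April 2043.
Interference Suspension Credit: +110 days → 24 July 2043.
Office Delay Adjustment: +865 days → 5 December 2045.
Applicant Delay Offset: −213 days → 6 May 2045.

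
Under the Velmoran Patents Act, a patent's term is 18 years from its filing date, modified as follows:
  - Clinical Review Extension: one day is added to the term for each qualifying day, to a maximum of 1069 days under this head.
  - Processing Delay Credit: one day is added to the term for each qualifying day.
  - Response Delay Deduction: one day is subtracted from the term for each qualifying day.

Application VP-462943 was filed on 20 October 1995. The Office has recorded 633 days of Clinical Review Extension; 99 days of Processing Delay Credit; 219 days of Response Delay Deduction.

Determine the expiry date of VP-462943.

March 17, 2015

Base term: filing date + 18 years → 20 October 2013.
Clinical Review Extension: 633 days (within the 1069-day cap) → +633 days → 15 July 2015.
Processing Delay Credit: +99 days → 22 October 2015.
Response Delay Deduction: −219 days → 17 March 2015.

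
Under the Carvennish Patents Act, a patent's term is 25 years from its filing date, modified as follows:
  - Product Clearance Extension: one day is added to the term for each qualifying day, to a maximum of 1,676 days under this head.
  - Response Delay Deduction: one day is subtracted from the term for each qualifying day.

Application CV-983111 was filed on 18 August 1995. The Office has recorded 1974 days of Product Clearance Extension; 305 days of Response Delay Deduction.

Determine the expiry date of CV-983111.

May 20, 2024

Base term: filing date + 25 years → 18 August 2020.
Product Clearance Extension: 1974 days claimed exceeds the 1676-day cap, so +1676 days → 21 March 2025.
Response Delay Deduction: −305 days → 20 May 2024.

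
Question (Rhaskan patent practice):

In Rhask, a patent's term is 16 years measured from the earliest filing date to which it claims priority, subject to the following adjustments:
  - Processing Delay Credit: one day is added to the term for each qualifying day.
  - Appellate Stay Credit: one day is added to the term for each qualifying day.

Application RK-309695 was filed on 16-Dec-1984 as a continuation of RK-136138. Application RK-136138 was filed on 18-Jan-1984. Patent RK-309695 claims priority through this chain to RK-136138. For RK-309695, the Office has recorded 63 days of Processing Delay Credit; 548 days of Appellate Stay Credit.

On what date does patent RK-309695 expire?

2001-09-20

Earliest priority filing: 18 January 1984.
Base term: 18 January 1984 + 16 years → 18 January 2000.
Processing Delay Credit: +63 days → 21 March 2000.
Appellate Stay Credit: +548 days → 20 September 2001.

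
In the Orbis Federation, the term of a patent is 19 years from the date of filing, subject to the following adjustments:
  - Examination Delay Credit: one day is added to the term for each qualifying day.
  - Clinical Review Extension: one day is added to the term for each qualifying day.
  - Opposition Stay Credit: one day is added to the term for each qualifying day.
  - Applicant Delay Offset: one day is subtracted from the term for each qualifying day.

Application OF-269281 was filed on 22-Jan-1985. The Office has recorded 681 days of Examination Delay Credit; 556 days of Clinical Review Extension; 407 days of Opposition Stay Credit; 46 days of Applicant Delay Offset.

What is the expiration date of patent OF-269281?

June 7, 2008

Base term: filing date + 19 years → 22 January 2004.
Examination Delay Credit: +681 days → 3 December 2005.
Clinical Review Extension: +556 days → 12 June 2007.
Opposition Stay Credit: +407 days → 23 July 2008.
Applicant Delay Offset: −46 days → 7 June 2008.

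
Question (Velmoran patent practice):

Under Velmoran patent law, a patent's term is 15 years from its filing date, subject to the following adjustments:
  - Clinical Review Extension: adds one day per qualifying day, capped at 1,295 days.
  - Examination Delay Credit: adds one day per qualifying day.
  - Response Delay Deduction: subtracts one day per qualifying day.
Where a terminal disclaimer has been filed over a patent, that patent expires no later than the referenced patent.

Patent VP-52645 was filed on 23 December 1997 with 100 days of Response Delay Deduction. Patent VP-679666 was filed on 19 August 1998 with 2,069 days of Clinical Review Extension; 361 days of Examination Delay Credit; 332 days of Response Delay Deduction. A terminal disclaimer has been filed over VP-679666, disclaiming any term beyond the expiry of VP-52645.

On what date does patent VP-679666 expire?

Natural term of VP-679666:
  Base: filing + 15 years → 19 August 2013.
  Clinical Review Extension: 2069 days claimed exceeds the 1295-day cap, so +1295 days → 6 March 2017.
  Examination Delay Credit: +361 days → 2 March 2018.
  Response Delay Deduction: −332 days → 4 April 2017.
Expiry of referenced patent VP-52645:
  Base: filing + 15 years → 23 December 2012.
  Response Delay Deduction: −100 days → 14 September 2012.
Terminal disclaimer: VP-679666 expires on the earlier of 4 April 2017 and 14 September 2012.

September 14, 2012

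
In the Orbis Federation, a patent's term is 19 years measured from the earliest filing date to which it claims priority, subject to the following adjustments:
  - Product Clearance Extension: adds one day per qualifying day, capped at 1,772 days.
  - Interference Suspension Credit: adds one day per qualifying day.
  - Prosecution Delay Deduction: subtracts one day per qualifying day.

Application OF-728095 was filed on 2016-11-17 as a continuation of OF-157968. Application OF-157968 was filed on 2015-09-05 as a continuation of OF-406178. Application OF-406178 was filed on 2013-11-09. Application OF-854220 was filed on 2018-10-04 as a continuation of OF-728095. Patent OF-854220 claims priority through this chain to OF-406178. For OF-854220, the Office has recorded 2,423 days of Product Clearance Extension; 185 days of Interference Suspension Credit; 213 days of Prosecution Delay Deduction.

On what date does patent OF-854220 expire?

August 19, 2037

Earliest priority filing: 9 November 2013.
Base term: 9 November 2013 + 19 years → 9 November 2032.
Product Clearance Extension: 2423 days claimed exceeds the 1772-day cap, so +1772 days → 16 September 2037.
Interference Suspension Credit: +185 days → 20 March 2038.
Prosecution Delay Deduction: −213 days → 19 August 2037.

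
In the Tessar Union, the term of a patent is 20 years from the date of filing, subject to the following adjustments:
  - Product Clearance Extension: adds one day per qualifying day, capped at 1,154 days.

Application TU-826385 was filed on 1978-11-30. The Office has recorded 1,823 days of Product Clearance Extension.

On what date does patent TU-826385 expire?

Base term: filing date + 20 years → 30 November 1998.
Product Clearance Extension: 1823 days claimed exceeds the 1154-day cap, so +1154 days → 27 January 2002.

2002-01-27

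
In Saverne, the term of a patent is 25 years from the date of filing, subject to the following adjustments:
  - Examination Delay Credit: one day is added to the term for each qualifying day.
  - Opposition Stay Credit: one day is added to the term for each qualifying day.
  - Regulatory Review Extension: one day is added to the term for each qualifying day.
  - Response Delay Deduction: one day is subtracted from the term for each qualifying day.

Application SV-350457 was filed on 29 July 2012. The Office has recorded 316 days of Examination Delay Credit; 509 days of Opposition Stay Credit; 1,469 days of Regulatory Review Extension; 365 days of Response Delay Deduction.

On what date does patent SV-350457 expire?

November 9, 2042

Base term: filing date + 25 years → 29 July 2037.
Examination Delay Credit: +316 days → 10 June 2038.
Opposition Stay Credit: +509 days → 1 November 2039.
Regulatory Review Extension: +1469 days → 9 November 2043.
Response Delay Deduction: −365 days → 9 November 2042.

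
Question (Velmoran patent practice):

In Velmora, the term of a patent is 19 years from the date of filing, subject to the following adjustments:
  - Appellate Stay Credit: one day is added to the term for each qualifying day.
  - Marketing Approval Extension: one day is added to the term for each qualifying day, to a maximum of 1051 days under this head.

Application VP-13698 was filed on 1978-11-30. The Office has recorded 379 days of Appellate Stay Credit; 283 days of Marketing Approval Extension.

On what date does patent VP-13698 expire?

Base term: filing date + 19 years → 30 November 1997.
Appellate Stay Credit: +379 days → 14 December 1998.
Marketing Approval Extension: 283 days (within the 1051-day cap) → +283 days → 23 September 1999.

1999-09-23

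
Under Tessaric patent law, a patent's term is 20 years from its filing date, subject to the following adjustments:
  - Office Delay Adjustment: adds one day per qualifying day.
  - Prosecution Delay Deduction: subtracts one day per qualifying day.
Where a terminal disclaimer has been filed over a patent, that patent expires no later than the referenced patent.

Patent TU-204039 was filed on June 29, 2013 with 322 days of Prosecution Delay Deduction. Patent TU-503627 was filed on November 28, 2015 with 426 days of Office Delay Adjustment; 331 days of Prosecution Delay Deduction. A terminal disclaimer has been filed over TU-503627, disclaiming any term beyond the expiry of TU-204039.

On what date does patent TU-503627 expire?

August 11, 2032

Natural term of TU-503627:
  Base: filing + 20 years → 28 November 2035.
  Office Delay Adjustment: +426 days → 27 January 2037.
  Prosecution Delay Deduction: −331 days → 2 March 2036.
Expiry of referenced patent TU-204039:
  Base: filing + 20 years → 29 June 2033.
  Prosecution Delay Deduction: −322 days → 11 August 2032.
Terminal disclaimer: TU-503627 expires on the earlier of 2 March 2036 and 11 August 2032.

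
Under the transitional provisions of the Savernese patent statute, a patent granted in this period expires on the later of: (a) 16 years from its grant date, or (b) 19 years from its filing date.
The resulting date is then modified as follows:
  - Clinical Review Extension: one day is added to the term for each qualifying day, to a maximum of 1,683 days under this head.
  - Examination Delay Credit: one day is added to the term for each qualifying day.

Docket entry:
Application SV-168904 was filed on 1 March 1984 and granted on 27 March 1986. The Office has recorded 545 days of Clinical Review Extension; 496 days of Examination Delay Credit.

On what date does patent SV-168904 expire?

(a) grant + 16 years → 27 March 2002.
(b) filing + 19 years → 1 March 2003.
Later of the two: 1 March 2003.
Clinical Review Extension: 545 days (within the 1683-day cap) → +545 days → 27 August 2004.
Examination Delay Credit: +496 days → 5 January 2006.

2006-01-05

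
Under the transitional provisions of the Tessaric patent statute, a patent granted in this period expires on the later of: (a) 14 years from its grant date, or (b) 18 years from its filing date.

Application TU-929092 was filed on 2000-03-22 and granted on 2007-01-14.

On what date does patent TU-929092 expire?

January 14, 2021

(a) grant + 14 years → 14 January 2021.
(b) filing + 18 years → 22 March 2018.
Later of the two: 14 January 2021.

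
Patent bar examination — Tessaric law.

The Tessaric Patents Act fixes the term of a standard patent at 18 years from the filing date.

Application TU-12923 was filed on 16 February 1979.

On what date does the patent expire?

Filing date + 18 years → 16 February 1997.

1997-02-16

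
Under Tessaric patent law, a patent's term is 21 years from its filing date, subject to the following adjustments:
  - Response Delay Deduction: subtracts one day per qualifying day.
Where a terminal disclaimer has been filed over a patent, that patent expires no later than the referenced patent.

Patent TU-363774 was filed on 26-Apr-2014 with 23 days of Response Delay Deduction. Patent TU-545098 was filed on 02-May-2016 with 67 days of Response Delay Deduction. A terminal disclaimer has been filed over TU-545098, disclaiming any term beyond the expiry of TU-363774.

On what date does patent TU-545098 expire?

Natural term of TU-545098:
  Base: filing + 21 years → 2 May 2037.
  Response Delay Deduction: −67 days → 24 February 2037.
Expiry of referenced patent TU-363774:
  Base: filing + 21 years → 26 April 2035.
  Response Delay Deduction: −23 days → 3 April 2035.
Terminal disclaimer: TU-545098 expires on the earlier of 24 February 2037 and 3 April 2035.

April 3, 2035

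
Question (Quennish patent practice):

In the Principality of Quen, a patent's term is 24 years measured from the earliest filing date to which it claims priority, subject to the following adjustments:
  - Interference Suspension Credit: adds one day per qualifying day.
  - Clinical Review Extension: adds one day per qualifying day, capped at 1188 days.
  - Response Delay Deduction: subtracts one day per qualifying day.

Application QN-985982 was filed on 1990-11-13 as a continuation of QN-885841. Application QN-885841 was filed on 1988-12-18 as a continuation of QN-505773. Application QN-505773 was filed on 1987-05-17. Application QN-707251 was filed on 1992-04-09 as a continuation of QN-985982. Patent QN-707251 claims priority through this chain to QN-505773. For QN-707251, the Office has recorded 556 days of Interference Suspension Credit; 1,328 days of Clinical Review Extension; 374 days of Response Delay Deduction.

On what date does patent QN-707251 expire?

Earliest priority filing: 17 May 1987.
Base term: 17 May 1987 + 24 years → 17 May 2011.
Interference Suspension Credit: +556 days → 23 November 2012.
Clinical Review Extension: 1328 days claimed exceeds the 1188-day cap, so +1188 days → 24 February 2016.
Response Delay Deduction: −374 days → 15 February 2015.

February 15, 2015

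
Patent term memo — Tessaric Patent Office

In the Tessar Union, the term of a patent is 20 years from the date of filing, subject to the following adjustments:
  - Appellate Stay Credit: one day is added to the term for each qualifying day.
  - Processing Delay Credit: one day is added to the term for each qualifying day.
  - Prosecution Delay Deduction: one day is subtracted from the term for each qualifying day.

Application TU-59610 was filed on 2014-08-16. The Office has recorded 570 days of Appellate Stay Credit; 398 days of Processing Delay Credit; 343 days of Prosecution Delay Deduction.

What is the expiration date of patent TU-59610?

May 2, 2036

Base term: filing date + 20 years → 16 August 2034.
Appellate Stay Credit: +570 days → 8 March 2036.
Processing Delay Credit: +398 days → 10 April 2037.
Prosecution Delay Deduction: −343 days → 2 May 2036.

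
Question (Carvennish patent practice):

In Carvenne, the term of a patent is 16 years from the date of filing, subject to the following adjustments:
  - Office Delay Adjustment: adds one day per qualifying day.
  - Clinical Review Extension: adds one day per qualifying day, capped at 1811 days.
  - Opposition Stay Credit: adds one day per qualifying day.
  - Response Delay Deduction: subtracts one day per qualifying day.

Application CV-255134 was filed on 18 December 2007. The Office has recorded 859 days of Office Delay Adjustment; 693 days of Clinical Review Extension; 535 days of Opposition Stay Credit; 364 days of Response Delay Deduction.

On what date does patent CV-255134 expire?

September 5, 2028

Base term: filing date + 16 years → 18 December 2023.
Office Delay Adjustment: +859 days → 25 April 2026.
Clinical Review Extension: 693 days (within the 1811-day cap) → +693 days → 18 March 2028.
Opposition Stay Credit: +535 days → 4 September 2029.
Response Delay Deduction: −364 days → 5 September 2028.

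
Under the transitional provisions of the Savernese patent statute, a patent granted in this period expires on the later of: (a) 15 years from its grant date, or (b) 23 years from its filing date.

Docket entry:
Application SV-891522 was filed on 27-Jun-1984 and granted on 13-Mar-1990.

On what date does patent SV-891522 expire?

June 27, 2007

(a) grant + 15 years → 13 March 2005.
(b) filing + 23 years → 27 June 2007.
Later of the two: 27 June 2007.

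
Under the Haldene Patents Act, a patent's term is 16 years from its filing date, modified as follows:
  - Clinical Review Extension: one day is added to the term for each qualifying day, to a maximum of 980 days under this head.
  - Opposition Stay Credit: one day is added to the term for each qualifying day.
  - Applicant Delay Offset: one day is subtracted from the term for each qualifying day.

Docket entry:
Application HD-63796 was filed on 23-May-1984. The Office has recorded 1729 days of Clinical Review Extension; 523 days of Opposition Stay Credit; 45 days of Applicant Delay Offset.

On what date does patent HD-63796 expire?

May 20, 2004

Base term: filing date + 16 years → 23 May 2000.
Clinical Review Extension: 1729 days claimed exceeds the 980-day cap, so +980 days → 28 January 2003.
Opposition Stay Credit: +523 days → 4 July 2004.
Applicant Delay Offset: −45 days → 20 May 2004.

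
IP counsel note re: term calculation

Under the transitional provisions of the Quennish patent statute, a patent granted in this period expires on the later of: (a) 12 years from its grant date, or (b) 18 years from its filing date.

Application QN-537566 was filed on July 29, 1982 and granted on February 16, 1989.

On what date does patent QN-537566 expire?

2001-02-16

(a) grant + 12 years → 16 February 2001.
(b) filing + 18 years → 29 July 2000.
Later of the two: 16 February 2001.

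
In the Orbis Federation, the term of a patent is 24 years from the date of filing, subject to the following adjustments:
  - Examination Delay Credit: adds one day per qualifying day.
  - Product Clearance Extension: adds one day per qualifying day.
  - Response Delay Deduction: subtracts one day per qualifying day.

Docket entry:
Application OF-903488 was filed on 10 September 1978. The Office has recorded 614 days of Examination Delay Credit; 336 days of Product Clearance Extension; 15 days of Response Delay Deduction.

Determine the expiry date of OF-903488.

April 2, 2005

Base term: filing date + 24 years → 10 September 2002.
Examination Delay Credit: +614 days → 16 May 2004.
Product Clearance Extension: +336 days → 17 April 2005.
Response Delay Deduction: −15 days → 2 April 2005.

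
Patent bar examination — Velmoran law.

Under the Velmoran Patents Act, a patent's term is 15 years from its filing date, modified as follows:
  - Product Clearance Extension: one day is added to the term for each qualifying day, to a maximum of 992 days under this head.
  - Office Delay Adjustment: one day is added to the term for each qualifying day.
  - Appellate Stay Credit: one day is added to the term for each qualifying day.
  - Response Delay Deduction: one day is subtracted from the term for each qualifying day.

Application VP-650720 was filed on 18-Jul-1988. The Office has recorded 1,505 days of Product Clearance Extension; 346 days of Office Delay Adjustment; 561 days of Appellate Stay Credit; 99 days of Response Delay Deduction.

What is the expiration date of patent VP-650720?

2008-06-21

Base term: filing date + 15 years → 18 July 2003.
Product Clearance Extension: 1505 days claimed exceeds the 992-day cap, so +992 days → 5 April 2006.
Office Delay Adjustment: +346 days → 17 March 2007.
Appellate Stay Credit: +561 days → 28 September 2008.
Response Delay Deduction: −99 days → 21 June 2008.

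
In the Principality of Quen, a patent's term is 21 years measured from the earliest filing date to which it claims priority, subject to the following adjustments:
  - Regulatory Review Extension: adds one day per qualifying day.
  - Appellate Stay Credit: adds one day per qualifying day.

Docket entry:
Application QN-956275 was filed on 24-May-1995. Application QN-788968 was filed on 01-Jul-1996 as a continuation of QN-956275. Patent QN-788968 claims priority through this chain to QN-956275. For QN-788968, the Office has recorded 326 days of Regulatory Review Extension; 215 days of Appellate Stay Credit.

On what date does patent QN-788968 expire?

November 16, 2017

Earliest priority filing: 24 May 1995.
Base term: 24 May 1995 + 21 years → 24 May 2016.
Regulatory Review Extension: +326 days → 15 April 2017.
Appellate Stay Credit: +215 days → 16 November 2017.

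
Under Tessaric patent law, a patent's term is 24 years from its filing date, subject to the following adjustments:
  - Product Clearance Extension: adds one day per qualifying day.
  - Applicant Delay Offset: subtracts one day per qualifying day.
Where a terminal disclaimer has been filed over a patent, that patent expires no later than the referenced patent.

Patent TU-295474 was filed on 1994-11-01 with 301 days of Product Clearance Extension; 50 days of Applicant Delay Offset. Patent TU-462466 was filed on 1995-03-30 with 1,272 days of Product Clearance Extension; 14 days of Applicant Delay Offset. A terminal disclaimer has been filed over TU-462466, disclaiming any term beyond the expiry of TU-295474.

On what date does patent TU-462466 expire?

July 10, 2019

Natural term of TU-462466:
  Base: filing + 24 years → 30 March 2019.
  Product Clearance Extension: +1272 days → 22 September 2022.
  Applicant Delay Offset: −14 days → 8 September 2022.
Expiry of referenced patent TU-295474:
  Base: filing + 24 years → 1 November 2018.
  Product Clearance Extension: +301 days → 29 August 2019.
  Applicant Delay Offset: −50 days → 10 July 2019.
Terminal disclaimer: TU-462466 expires on the earlier of 8 September 2022 and 10 July 2019.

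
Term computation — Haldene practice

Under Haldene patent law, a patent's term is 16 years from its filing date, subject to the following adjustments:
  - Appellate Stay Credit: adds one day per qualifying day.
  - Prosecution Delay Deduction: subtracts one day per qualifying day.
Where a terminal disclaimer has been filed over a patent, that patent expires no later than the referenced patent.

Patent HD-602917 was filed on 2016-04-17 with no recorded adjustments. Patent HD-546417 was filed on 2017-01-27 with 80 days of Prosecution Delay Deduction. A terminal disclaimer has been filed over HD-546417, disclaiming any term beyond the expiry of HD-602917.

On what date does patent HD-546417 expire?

April 17, 2032

Natural term of HD-546417:
  Base: filing + 16 years → 27 January 2033.
  Prosecution Delay Deduction: −80 days → 8 November 2032.
Expiry of referenced patent HD-602917:
  Base: filing + 16 years → 17 April 2032.
Terminal disclaimer: HD-546417 expires on the earlier of 8 November 2032 and 17 April 2032.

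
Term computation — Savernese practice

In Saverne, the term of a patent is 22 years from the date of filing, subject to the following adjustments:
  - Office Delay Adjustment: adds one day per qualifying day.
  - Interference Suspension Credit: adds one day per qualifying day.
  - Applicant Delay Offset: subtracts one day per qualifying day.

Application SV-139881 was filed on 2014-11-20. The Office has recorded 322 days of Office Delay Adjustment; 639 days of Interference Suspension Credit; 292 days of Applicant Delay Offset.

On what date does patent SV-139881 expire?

Base term: filing date + 22 years → 20 November 2036.
Office Delay Adjustment: +322 days → 8 October 2037.
Interference Suspension Credit: +639 days → 9 July 2039.
Applicant Delay Offset: −292 days → 20 September 2038.

2038-09-20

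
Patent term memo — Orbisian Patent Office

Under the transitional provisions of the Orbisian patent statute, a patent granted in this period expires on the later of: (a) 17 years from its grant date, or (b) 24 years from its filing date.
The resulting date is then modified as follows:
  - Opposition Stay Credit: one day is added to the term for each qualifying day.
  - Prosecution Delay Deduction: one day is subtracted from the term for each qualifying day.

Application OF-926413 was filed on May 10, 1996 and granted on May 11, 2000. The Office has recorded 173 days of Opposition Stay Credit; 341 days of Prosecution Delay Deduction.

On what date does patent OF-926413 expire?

2019-11-24

(a) grant + 17 years → 11 May 2017.
(b) filing + 24 years → 10 May 2020.
Later of the two: 10 May 2020.
Opposition Stay Credit: +173 days → 30 October 2020.
Prosecution Delay Deduction: −341 days → 24 November 2019.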